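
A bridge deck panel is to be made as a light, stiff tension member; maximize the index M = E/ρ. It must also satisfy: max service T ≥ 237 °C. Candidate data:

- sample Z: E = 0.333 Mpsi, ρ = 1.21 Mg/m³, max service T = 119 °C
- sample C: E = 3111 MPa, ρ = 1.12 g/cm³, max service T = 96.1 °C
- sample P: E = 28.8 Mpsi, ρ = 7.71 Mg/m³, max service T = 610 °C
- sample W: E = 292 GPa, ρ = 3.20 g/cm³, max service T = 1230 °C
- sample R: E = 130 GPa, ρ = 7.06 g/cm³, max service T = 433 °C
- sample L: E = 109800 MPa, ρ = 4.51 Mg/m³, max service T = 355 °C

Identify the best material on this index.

Screen on constraints: max service T ≥ 237 °C. Survivors: sample P, sample W, sample R, sample L.
Normalizing units and computing the index:
  sample P: E = 198.6 GPa, ρ = 7710 kg/m³
  sample W: E = 292.0 GPa, ρ = 3200 kg/m³
  sample R: E = 130.0 GPa, ρ = 7060 kg/m³
  sample L: E = 109.8 GPa, ρ = 4510 kg/m³
  sample W: M = 91.2 MN·m/kg
  sample P: M = 25.8 MN·m/kg
  sample L: M = 24.3 MN·m/kg
  sample R: M = 18.4 MN·m/kg
The maximum is for sample W.

sample W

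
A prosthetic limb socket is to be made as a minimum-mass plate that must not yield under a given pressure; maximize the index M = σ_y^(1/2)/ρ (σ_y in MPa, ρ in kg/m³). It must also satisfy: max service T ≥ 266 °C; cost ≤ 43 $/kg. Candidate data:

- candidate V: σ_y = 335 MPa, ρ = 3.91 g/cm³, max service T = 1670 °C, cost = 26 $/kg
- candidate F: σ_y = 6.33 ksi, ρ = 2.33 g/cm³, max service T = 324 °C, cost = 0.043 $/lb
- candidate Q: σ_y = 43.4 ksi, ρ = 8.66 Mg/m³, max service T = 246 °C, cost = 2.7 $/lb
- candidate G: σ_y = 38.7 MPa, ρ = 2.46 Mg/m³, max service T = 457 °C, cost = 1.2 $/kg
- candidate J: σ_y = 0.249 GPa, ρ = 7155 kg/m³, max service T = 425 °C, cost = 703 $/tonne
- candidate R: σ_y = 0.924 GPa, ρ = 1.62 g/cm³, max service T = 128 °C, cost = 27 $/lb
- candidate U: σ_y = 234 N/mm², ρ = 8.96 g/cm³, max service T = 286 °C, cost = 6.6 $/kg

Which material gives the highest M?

Screen on constraints: max service T ≥ 266 °C; cost ≤ 43 $/kg. Survivors: candidate V, candidate F, candidate G, candidate J, candidate U.
After converting to SI:
  candidate V: σ_y = 335.0 MPa, ρ = 3910 kg/m³
  candidate F: σ_y = 43.64 MPa, ρ = 2330 kg/m³
  candidate G: σ_y = 38.70 MPa, ρ = 2460 kg/m³
  candidate J: σ_y = 249.0 MPa, ρ = 7155 kg/m³
  candidate U: σ_y = 234.0 MPa, ρ = 8960 kg/m³
  candidate V: M = 4.68×10⁻³
  candidate F: M = 2.84×10⁻³
  candidate G: M = 2.53×10⁻³
  candidate J: M = 2.21×10⁻³
  candidate U: M = 1.71×10⁻³
Candidate V has the largest M.

candidate V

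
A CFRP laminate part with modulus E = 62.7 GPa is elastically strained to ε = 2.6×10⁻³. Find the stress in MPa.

163 MPa

σ = E·ε = 62700 MPa × 2.6×10⁻³ = 163 MPa.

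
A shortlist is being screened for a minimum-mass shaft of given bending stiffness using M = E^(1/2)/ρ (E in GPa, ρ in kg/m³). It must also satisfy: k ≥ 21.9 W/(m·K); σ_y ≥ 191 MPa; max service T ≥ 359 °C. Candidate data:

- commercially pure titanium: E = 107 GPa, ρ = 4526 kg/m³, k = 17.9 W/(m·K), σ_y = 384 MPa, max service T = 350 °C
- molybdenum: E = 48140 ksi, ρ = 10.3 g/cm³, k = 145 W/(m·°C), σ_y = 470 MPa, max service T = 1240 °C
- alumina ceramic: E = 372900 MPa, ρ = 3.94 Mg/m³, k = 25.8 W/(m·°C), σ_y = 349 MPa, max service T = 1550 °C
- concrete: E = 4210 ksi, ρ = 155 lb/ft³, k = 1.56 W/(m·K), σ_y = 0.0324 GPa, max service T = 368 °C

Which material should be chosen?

Screen on constraints: k ≥ 21.9 W/(m·K); σ_y ≥ 191 MPa; max service T ≥ 359 °C. Survivors: molybdenum, alumina ceramic.
Putting every candidate on a common basis:
  molybdenum: E = 331.9 GPa, ρ = 10300 kg/m³
  alumina ceramic: E = 372.9 GPa, ρ = 3940 kg/m³
  alumina ceramic: M = 4.90×10⁻³
  molybdenum: M = 1.77×10⁻³
Alumina ceramic has the largest M.

alumina ceramic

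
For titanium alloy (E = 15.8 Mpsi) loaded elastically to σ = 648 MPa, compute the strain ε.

E = 15.8 Mpsi = 108.9 GPa = 108900 MPa.
ε = σ/E = 648 / 108900 = 5.95×10⁻³.

5.95×10⁻³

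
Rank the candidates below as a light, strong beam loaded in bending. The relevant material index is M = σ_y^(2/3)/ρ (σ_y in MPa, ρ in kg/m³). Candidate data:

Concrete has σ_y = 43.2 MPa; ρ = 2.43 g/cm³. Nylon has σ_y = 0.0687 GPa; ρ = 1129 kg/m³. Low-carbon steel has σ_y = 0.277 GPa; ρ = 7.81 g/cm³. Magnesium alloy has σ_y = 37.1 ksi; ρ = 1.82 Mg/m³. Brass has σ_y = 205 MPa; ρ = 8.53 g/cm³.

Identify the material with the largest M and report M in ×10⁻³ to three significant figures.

magnesium alloy, M = 22.1×10⁻³

Putting every candidate on a common basis:
  concrete: σ_y = 43.20 MPa, ρ = 2430 kg/m³
  nylon: σ_y = 68.70 MPa, ρ = 1129 kg/m³
  low-carbon steel: σ_y = 277.0 MPa, ρ = 7810 kg/m³
  magnesium alloy: σ_y = 255.8 MPa, ρ = 1820 kg/m³
  brass: σ_y = 205.0 MPa, ρ = 8530 kg/m³
  magnesium alloy: M = 22.1×10⁻³
  nylon: M = 14.9×10⁻³
  low-carbon steel: M = 5.44×10⁻³
  concrete: M = 5.07×10⁻³
  brass: M = 4.08×10⁻³
Magnesium alloy ranks first.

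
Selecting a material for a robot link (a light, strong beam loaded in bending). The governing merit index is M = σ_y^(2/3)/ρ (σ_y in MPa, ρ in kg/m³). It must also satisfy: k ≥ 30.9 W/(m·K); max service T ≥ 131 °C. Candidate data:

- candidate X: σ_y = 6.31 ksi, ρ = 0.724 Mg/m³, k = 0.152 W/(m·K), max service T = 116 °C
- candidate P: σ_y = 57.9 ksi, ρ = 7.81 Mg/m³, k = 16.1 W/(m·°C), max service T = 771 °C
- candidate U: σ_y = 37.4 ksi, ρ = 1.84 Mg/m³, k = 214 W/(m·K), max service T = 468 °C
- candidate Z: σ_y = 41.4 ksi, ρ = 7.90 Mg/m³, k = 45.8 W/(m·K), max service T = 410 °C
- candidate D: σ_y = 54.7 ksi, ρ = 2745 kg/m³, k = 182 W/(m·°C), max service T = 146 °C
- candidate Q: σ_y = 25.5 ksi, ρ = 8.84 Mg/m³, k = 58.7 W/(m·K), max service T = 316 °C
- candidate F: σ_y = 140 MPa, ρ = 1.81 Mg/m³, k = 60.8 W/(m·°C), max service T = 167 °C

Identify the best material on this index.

candidate U

Screen on constraints: k ≥ 30.9 W/(m·K); max service T ≥ 131 °C. Survivors: candidate U, candidate Z, candidate D, candidate Q, candidate F.
In SI units:
  candidate U: σ_y = 257.9 MPa, ρ = 1840 kg/m³
  candidate Z: σ_y = 285.4 MPa, ρ = 7900 kg/m³
  candidate D: σ_y = 377.1 MPa, ρ = 2745 kg/m³
  candidate Q: σ_y = 175.8 MPa, ρ = 8840 kg/m³
  candidate F: σ_y = 140.0 MPa, ρ = 1810 kg/m³
  candidate U: M = 22.0×10⁻³
  candidate D: M = 19.0×10⁻³
  candidate F: M = 14.9×10⁻³
  candidate Z: M = 5.49×10⁻³
  candidate Q: M = 3.55×10⁻³
Candidate U has the largest M.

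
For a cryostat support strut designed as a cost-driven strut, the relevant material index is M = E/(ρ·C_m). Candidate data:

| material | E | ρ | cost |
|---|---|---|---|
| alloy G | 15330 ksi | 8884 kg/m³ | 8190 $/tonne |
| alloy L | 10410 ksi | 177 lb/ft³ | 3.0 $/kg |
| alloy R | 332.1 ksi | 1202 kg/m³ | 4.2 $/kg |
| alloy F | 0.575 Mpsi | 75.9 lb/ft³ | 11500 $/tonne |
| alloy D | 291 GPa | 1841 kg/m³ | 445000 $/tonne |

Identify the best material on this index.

Convert each candidate to consistent units, then evaluate M:
  alloy G: E = 105.7 GPa, ρ = 8884 kg/m³, cost = 8.190 $/kg
  alloy L: E = 71.77 GPa, ρ = 2835 kg/m³, cost = 3.000 $/kg
  alloy R: E = 2.290 GPa, ρ = 1202 kg/m³, cost = 4.200 $/kg
  alloy F: E = 3.964 GPa, ρ = 1216 kg/m³, cost = 11.50 $/kg
  alloy D: E = 291.0 GPa, ρ = 1841 kg/m³, cost = 445.0 $/kg
  alloy L: M = 8.44 MN·m per $
  alloy G: M = 1.45 MN·m per $
  alloy R: M = 0.454 MN·m per $
  alloy D: M = 0.355 MN·m per $
  alloy F: M = 0.284 MN·m per $
Highest index: alloy L.

alloy L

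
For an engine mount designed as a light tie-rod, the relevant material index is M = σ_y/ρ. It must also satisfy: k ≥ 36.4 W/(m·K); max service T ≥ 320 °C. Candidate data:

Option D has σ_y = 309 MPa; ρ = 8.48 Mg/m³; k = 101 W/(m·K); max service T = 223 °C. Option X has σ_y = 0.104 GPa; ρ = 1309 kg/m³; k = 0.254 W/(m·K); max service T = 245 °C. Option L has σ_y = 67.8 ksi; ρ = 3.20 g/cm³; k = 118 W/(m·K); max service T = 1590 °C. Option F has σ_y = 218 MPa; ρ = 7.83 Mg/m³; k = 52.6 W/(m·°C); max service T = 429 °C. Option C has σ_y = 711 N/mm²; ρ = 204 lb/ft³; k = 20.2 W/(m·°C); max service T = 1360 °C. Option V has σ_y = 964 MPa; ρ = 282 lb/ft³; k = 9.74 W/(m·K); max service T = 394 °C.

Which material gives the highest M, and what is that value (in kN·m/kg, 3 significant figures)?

Screen on constraints: k ≥ 36.4 W/(m·K); max service T ≥ 320 °C. Survivors: option L, option F.
After converting to SI:
  option L: σ_y = 467.5 MPa, ρ = 3200 kg/m³
  option F: σ_y = 218.0 MPa, ρ = 7830 kg/m³
  option L: M = 146 kN·m/kg
  option F: M = 27.8 kN·m/kg
Option L ranks first.

option L, M = 146 kN·m/kg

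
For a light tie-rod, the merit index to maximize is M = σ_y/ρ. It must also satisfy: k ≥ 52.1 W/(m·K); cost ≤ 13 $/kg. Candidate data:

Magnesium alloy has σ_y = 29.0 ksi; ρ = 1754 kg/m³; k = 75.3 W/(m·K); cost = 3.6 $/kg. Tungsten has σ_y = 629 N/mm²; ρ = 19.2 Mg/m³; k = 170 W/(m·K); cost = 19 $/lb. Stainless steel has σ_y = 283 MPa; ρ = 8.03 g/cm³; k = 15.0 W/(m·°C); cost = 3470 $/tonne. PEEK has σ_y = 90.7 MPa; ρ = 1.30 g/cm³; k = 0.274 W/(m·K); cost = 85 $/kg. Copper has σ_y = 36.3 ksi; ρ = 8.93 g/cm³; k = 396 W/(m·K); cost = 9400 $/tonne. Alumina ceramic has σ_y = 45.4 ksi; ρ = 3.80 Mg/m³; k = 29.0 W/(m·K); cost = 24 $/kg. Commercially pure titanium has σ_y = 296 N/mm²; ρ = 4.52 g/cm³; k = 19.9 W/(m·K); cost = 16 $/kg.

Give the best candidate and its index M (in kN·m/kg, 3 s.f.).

Screen on constraints: k ≥ 52.1 W/(m·K); cost ≤ 13 $/kg. Survivors: magnesium alloy, copper.
In SI units:
  magnesium alloy: σ_y = 199.9 MPa, ρ = 1754 kg/m³
  copper: σ_y = 250.3 MPa, ρ = 8930 kg/m³
  magnesium alloy: M = 114 kN·m/kg
  copper: M = 28.0 kN·m/kg
Highest index: magnesium alloy.

magnesium alloy, M = 114 kN·m/kg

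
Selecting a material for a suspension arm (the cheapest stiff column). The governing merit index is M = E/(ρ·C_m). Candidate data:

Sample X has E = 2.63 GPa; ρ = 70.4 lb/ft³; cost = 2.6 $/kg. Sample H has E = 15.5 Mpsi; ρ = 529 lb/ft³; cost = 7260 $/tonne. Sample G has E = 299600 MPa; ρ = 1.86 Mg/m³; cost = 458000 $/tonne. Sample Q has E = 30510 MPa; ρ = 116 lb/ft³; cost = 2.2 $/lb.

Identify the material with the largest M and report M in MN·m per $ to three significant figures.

Putting every candidate on a common basis:
  sample X: E = 2.630 GPa, ρ = 1128 kg/m³, cost = 2.600 $/kg
  sample H: E = 106.9 GPa, ρ = 8474 kg/m³, cost = 7.260 $/kg
  sample G: E = 299.6 GPa, ρ = 1860 kg/m³, cost = 458.0 $/kg
  sample Q: E = 30.51 GPa, ρ = 1858 kg/m³, cost = 4.850 $/kg
  sample Q: M = 3.39 MN·m per $
  sample H: M = 1.74 MN·m per $
  sample X: M = 0.897 MN·m per $
  sample G: M = 0.352 MN·m per $
Sample Q has the largest M.

sample Q, M = 3.39 MN·m per $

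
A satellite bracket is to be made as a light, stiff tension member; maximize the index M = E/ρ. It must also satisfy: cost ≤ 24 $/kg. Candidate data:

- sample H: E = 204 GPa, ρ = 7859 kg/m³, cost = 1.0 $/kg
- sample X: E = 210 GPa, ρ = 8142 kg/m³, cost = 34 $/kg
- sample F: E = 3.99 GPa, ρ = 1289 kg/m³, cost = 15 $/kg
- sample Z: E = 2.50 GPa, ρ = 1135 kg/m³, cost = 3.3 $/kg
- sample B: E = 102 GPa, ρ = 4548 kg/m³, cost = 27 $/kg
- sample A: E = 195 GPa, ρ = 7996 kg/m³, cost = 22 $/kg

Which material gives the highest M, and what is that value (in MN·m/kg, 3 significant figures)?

sample H, M = 26.0 MN·m/kg

Screen on constraints: cost ≤ 24 $/kg. Survivors: sample H, sample F, sample Z, sample A.
Evaluate M for each candidate:
  sample H: M = 26.0 MN·m/kg
  sample A: M = 24.4 MN·m/kg
  sample F: M = 3.10 MN·m/kg
  sample Z: M = 2.20 MN·m/kg
The maximum is for sample H.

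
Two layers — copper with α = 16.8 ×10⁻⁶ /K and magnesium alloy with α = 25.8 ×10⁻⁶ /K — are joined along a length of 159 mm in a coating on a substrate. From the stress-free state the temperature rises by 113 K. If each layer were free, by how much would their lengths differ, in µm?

Δα = |16.8 − 25.8|×10⁻⁶/K = 9.00×10⁻⁶/K.
ΔL_mismatch = Δα·L·ΔT = 9.00×10⁻⁶ × 159.0 mm × 113.0 K = 162 µm.

162 µm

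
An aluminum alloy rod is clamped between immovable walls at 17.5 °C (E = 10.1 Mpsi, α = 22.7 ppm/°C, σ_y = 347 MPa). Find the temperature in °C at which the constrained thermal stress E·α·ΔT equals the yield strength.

237 °C

E = 10.1 Mpsi = 69.64 GPa.
E·α·ΔT = 347.0 MPa ⇒ ΔT = 347.0 / (69.64×10³ × 22.7×10⁻⁶) = 219.5 K.
T = 17.5 + 219.5 = 237.0 °C.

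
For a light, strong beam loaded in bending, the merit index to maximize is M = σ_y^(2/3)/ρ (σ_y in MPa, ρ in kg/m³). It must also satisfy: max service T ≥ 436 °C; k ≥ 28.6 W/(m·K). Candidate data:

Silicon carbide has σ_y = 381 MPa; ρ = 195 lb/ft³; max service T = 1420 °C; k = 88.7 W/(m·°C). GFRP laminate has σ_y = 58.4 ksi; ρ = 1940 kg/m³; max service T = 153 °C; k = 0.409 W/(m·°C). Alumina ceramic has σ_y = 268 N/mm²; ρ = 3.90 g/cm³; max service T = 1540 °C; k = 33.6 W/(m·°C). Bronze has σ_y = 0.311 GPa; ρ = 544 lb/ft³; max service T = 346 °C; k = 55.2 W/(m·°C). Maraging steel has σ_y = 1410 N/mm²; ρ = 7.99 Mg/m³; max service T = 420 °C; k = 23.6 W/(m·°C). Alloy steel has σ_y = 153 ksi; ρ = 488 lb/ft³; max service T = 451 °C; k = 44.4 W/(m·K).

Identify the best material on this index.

Screen on constraints: max service T ≥ 436 °C; k ≥ 28.6 W/(m·K). Survivors: silicon carbide, alumina ceramic, alloy steel.
After converting to SI:
  silicon carbide: σ_y = 381.0 MPa, ρ = 3124 kg/m³
  alumina ceramic: σ_y = 268.0 MPa, ρ = 3900 kg/m³
  alloy steel: σ_y = 1055 MPa, ρ = 7817 kg/m³
  silicon carbide: M = 16.8×10⁻³
  alloy steel: M = 13.3×10⁻³
  alumina ceramic: M = 10.7×10⁻³
Highest index: silicon carbide.

silicon carbide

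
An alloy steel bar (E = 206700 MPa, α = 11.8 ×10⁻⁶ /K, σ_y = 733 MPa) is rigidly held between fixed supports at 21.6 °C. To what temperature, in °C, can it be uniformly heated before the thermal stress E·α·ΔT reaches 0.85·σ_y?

E = 206700 MPa = 206.7 GPa.
E·α·ΔT = 623.0 MPa ⇒ ΔT = 623.0 / (206.7×10³ × 11.8×10⁻⁶) = 255.4 K.
T = 21.6 + 255.4 = 277.0 °C.

277 °C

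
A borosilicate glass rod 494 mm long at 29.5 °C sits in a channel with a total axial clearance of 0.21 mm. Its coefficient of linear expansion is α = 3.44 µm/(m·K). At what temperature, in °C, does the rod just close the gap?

153 °C

α·L₀·ΔT = 0.21 mm ⇒ ΔT = 0.21 / (3.44×10⁻⁶ × 494.0) = 123.6 K.
T = 29.5 + 123.6 = 153.1 °C.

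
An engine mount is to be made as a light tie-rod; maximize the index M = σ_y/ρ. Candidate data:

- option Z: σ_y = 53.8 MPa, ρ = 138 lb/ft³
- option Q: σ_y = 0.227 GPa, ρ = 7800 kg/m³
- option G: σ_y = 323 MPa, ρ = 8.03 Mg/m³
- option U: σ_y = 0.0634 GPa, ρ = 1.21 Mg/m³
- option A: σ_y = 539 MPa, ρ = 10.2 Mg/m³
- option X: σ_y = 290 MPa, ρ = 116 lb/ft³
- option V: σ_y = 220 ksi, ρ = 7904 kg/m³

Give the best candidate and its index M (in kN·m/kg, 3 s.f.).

Putting every candidate on a common basis:
  option Z: σ_y = 53.80 MPa, ρ = 2211 kg/m³
  option Q: σ_y = 227.0 MPa, ρ = 7800 kg/m³
  option G: σ_y = 323.0 MPa, ρ = 8030 kg/m³
  option U: σ_y = 63.40 MPa, ρ = 1210 kg/m³
  option A: σ_y = 539.0 MPa, ρ = 10200 kg/m³
  option X: σ_y = 290.0 MPa, ρ = 1858 kg/m³
  option V: σ_y = 1517 MPa, ρ = 7904 kg/m³
  option V: M = 192 kN·m/kg
  option X: M = 156 kN·m/kg
  option A: M = 52.8 kN·m/kg
  option U: M = 52.4 kN·m/kg
  option G: M = 40.2 kN·m/kg
  option Q: M = 29.1 kN·m/kg
  option Z: M = 24.3 kN·m/kg
The maximum is for option V.

option V, M = 192 kN·m/kg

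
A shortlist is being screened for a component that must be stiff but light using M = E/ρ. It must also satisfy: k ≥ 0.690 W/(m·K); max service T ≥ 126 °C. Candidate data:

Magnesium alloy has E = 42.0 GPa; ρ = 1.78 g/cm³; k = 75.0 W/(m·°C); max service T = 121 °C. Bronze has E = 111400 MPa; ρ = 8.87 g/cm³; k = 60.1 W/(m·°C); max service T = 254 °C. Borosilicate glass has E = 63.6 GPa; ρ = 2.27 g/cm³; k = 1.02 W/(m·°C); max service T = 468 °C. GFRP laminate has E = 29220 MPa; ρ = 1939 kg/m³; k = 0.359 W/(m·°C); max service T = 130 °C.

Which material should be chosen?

borosilicate glass

Screen on constraints: k ≥ 0.690 W/(m·K); max service T ≥ 126 °C. Survivors: bronze, borosilicate glass.
In SI units:
  bronze: E = 111.4 GPa, ρ = 8870 kg/m³
  borosilicate glass: E = 63.60 GPa, ρ = 2270 kg/m³
  borosilicate glass: M = 28.0 MN·m/kg
  bronze: M = 12.6 MN·m/kg
Borosilicate glass ranks first.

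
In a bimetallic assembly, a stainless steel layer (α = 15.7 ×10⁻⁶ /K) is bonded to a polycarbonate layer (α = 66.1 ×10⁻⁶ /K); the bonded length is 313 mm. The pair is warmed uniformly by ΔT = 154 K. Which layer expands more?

α(stainless steel) = 15.7×10⁻⁶/K vs α(polycarbonate) = 66.1×10⁻⁶/K.
Higher α expands more for the same ΔT: polycarbonate.

polycarbonate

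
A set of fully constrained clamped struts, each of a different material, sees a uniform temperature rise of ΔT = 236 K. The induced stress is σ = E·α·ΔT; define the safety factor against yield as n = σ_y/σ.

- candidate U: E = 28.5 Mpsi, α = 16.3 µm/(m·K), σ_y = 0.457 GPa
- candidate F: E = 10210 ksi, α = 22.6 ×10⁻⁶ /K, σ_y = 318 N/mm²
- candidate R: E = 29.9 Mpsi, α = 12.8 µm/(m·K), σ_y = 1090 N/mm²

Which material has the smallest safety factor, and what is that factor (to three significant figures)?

candidate U, n = 0.605

Per material, after unit conversion:
  candidate U: E = 196.5, α = 16.3, σ_y = 457.0 → σ = 756 MPa, n = 0.605
  candidate F: E = 70.40, α = 22.6, σ_y = 318.0 → σ = 375 MPa, n = 0.847
  candidate R: E = 206.2, α = 12.8, σ_y = 1090 → σ = 623 MPa, n = 1.75
The minimum is candidate U at n = 0.605.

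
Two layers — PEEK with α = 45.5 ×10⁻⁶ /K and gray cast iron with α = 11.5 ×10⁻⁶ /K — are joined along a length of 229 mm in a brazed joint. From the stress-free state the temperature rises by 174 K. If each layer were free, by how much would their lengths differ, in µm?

1350 µm

Δα = |45.5 − 11.5|×10⁻⁶/K = 34.0×10⁻⁶/K.
ΔL_mismatch = Δα·L·ΔT = 34.0×10⁻⁶ × 229.0 mm × 174.0 K = 1350 µm.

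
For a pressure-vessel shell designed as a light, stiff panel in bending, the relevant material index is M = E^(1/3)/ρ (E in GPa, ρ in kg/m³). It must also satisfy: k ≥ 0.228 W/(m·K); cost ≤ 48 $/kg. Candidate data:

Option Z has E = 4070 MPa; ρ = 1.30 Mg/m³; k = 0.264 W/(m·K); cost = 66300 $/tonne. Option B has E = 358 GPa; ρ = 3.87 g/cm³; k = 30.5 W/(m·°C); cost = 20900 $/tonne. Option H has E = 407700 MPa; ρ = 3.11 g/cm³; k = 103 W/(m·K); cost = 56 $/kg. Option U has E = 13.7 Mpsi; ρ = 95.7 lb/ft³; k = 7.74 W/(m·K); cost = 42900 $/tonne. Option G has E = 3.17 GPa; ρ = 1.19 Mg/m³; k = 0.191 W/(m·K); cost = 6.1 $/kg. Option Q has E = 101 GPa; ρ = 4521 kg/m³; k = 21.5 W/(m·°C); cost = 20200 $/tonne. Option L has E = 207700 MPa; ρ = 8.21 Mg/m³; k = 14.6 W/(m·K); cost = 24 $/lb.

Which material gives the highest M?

Screen on constraints: k ≥ 0.228 W/(m·K); cost ≤ 48 $/kg. Survivors: option B, option U, option Q.
After converting to SI:
  option B: E = 358.0 GPa, ρ = 3870 kg/m³
  option U: E = 94.46 GPa, ρ = 1533 kg/m³
  option Q: E = 101.0 GPa, ρ = 4521 kg/m³
  option U: M = 2.97×10⁻³
  option B: M = 1.83×10⁻³
  option Q: M = 1.03×10⁻³
The maximum is for option U.

option U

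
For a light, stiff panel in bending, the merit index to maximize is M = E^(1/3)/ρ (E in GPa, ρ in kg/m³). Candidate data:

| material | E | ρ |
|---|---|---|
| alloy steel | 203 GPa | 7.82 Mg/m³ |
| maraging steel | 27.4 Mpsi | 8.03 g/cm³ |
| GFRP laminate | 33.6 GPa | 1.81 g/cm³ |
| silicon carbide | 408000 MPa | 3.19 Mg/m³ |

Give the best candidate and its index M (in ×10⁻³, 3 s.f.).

silicon carbide, M = 2.33×10⁻³

Normalizing units and computing the index:
  alloy steel: E = 203.0 GPa, ρ = 7820 kg/m³
  maraging steel: E = 188.9 GPa, ρ = 8030 kg/m³
  GFRP laminate: E = 33.60 GPa, ρ = 1810 kg/m³
  silicon carbide: E = 408.0 GPa, ρ = 3190 kg/m³
  silicon carbide: M = 2.33×10⁻³
  GFRP laminate: M = 1.78×10⁻³
  alloy steel: M = 0.752×10⁻³
  maraging steel: M = 0.715×10⁻³
Silicon carbide ranks first.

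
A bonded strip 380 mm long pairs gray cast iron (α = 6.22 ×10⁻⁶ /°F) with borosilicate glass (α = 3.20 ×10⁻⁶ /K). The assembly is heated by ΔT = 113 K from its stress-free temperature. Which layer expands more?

gray cast iron: α = 6.22×10⁻⁶/°F × 9/5 = 11.2×10⁻⁶/K.
α(gray cast iron) = 11.2×10⁻⁶/K vs α(borosilicate glass) = 3.20×10⁻⁶/K.
Higher α expands more for the same ΔT: gray cast iron.

gray cast iron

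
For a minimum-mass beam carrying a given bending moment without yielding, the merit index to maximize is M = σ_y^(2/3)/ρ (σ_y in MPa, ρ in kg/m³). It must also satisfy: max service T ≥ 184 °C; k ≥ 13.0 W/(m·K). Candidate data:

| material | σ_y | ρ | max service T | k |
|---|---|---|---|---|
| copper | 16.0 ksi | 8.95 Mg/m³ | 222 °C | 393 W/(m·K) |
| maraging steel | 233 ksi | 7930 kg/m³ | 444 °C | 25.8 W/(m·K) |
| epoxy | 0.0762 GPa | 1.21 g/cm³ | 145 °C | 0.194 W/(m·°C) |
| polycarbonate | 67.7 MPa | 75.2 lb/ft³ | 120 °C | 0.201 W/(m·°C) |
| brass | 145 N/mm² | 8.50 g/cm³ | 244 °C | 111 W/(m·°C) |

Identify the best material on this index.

Screen on constraints: max service T ≥ 184 °C; k ≥ 13.0 W/(m·K). Survivors: copper, maraging steel, brass.
Convert each candidate to consistent units, then evaluate M:
  copper: σ_y = 110.3 MPa, ρ = 8950 kg/m³
  maraging steel: σ_y = 1606 MPa, ρ = 7930 kg/m³
  brass: σ_y = 145.0 MPa, ρ = 8500 kg/m³
  maraging steel: M = 17.3×10⁻³
  brass: M = 3.25×10⁻³
  copper: M = 2.57×10⁻³
Maraging steel ranks first.

maraging steel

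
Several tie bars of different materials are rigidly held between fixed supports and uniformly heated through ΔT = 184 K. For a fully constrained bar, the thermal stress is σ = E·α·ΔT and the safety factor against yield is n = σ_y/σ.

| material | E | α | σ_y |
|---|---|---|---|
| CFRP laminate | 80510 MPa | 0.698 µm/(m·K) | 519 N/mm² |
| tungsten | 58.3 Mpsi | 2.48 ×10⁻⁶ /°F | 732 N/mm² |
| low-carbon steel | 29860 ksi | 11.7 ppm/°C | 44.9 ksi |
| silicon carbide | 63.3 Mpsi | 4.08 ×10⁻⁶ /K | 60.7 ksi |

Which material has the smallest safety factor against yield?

Converting E to GPa, α to ×10⁻⁶/K, σ_y to MPa, then σ and n for each:
  CFRP laminate: E = 80.51, α = 0.698, σ_y = 519.0 → σ = 10.3 MPa, n = 50.2
  tungsten: E = 402.0, α = 4.46, σ_y = 732.0 → σ = 330 MPa, n = 2.22
  low-carbon steel: E = 205.9, α = 11.7, σ_y = 309.6 → σ = 443 MPa, n = 0.698
  silicon carbide: E = 436.4, α = 4.08, σ_y = 418.5 → σ = 328 MPa, n = 1.28
Smallest n: low-carbon steel with n = 0.698.

low-carbon steel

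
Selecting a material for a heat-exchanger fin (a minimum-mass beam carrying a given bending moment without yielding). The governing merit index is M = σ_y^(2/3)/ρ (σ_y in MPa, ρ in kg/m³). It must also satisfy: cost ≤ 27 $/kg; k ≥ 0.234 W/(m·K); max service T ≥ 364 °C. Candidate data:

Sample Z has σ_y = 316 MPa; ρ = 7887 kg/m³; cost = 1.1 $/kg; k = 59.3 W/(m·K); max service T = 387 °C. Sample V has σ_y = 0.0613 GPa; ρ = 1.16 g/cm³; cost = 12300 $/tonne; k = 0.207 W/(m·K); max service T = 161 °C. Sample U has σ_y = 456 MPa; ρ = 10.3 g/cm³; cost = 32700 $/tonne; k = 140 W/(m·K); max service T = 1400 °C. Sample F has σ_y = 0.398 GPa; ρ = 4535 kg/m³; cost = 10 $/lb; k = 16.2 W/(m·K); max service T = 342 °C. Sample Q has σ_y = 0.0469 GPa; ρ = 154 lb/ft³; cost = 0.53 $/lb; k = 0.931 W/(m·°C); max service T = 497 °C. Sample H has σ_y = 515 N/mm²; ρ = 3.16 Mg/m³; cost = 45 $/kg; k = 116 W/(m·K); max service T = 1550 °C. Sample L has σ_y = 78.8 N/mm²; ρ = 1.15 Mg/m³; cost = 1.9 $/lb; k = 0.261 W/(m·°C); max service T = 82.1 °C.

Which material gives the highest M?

Screen on constraints: cost ≤ 27 $/kg; k ≥ 0.234 W/(m·K); max service T ≥ 364 °C. Survivors: sample Z, sample Q.
In SI units:
  sample Z: σ_y = 316.0 MPa, ρ = 7887 kg/m³
  sample Q: σ_y = 46.90 MPa, ρ = 2467 kg/m³
  sample Z: M = 5.88×10⁻³
  sample Q: M = 5.27×10⁻³
Sample Z has the largest M.

sample Z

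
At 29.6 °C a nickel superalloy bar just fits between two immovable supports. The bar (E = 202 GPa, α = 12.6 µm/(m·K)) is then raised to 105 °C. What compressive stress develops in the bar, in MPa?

192 MPa

ΔT = 75.40 K. Constrained thermal stress σ = E·α·ΔT = 202.0×10³ MPa × 12.6×10⁻⁶ × 75.40 = 192 MPa (compressive).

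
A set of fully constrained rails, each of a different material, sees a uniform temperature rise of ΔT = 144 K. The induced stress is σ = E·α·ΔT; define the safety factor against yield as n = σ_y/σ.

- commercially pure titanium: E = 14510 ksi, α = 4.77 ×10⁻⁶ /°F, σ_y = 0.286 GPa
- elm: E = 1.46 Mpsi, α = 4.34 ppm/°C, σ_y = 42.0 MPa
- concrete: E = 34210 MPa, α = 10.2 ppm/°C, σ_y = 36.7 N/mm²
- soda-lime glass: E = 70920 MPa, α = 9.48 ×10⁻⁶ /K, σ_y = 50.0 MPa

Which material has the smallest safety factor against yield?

soda-lime glass

With everything in SI (GPa, ×10⁻⁶/K, MPa):
  commercially pure titanium: E = 100.0, α = 8.59, σ_y = 286.0 → σ = 124 MPa, n = 2.31
  elm: E = 10.07, α = 4.34, σ_y = 42.00 → σ = 6.29 MPa, n = 6.68
  concrete: E = 34.21, α = 10.2, σ_y = 36.70 → σ = 50.2 MPa, n = 0.730
  soda-lime glass: E = 70.92, α = 9.48, σ_y = 50.00 → σ = 96.8 MPa, n = 0.516
The minimum is soda-lime glass at n = 0.516.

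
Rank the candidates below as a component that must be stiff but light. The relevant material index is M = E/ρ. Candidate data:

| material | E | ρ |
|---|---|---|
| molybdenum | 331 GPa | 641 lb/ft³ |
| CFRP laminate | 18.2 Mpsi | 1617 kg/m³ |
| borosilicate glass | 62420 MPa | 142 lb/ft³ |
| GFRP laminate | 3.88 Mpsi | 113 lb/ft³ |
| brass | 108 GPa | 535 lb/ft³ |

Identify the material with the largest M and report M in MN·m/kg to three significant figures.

After converting to SI:
  molybdenum: E = 331.0 GPa, ρ = 10270 kg/m³
  CFRP laminate: E = 125.5 GPa, ρ = 1617 kg/m³
  borosilicate glass: E = 62.42 GPa, ρ = 2275 kg/m³
  GFRP laminate: E = 26.75 GPa, ρ = 1810 kg/m³
  brass: E = 108.0 GPa, ρ = 8570 kg/m³
  CFRP laminate: M = 77.6 MN·m/kg
  molybdenum: M = 32.2 MN·m/kg
  borosilicate glass: M = 27.4 MN·m/kg
  GFRP laminate: M = 14.8 MN·m/kg
  brass: M = 12.6 MN·m/kg
The maximum is for CFRP laminate.

CFRP laminate, M = 77.6 MN·m/kg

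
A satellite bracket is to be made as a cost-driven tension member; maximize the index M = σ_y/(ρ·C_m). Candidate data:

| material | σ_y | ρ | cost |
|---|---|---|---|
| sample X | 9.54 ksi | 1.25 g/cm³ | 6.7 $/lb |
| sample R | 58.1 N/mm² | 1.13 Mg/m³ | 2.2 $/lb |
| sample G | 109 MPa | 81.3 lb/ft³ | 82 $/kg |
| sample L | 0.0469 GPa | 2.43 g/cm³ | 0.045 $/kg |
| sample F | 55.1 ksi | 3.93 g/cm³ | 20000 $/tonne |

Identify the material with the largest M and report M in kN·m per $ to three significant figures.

In SI units:
  sample X: σ_y = 65.78 MPa, ρ = 1250 kg/m³, cost = 14.77 $/kg
  sample R: σ_y = 58.10 MPa, ρ = 1130 kg/m³, cost = 4.850 $/kg
  sample G: σ_y = 109.0 MPa, ρ = 1302 kg/m³, cost = 82.00 $/kg
  sample L: σ_y = 46.90 MPa, ρ = 2430 kg/m³, cost = 0.04500 $/kg
  sample F: σ_y = 379.9 MPa, ρ = 3930 kg/m³, cost = 20.00 $/kg
  sample L: M = 429 kN·m per $
  sample R: M = 10.6 kN·m per $
  sample F: M = 4.83 kN·m per $
  sample X: M = 3.56 kN·m per $
  sample G: M = 1.02 kN·m per $
Sample L ranks first.

sample L, M = 429 kN·m per $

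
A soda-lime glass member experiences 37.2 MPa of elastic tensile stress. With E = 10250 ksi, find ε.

5.26×10⁻⁴

E = 10250 ksi = 70.67 GPa = 70670 MPa.
ε = σ/E = 37.2 / 70670 = 5.26×10⁻⁴.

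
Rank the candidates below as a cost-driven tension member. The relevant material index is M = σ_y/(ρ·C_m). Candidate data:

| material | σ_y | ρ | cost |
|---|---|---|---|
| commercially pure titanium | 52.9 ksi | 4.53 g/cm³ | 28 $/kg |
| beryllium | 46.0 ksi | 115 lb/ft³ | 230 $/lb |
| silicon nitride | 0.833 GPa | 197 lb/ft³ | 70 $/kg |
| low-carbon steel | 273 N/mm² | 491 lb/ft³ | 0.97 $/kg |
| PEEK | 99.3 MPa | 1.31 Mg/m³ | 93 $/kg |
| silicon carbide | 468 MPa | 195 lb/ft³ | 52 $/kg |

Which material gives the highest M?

low-carbon steel

Convert each candidate to consistent units, then evaluate M:
  commercially pure titanium: σ_y = 364.7 MPa, ρ = 4530 kg/m³, cost = 28.00 $/kg
  beryllium: σ_y = 317.2 MPa, ρ = 1842 kg/m³, cost = 507.1 $/kg
  silicon nitride: σ_y = 833.0 MPa, ρ = 3156 kg/m³, cost = 70.00 $/kg
  low-carbon steel: σ_y = 273.0 MPa, ρ = 7865 kg/m³, cost = 0.9700 $/kg
  PEEK: σ_y = 99.30 MPa, ρ = 1310 kg/m³, cost = 93.00 $/kg
  silicon carbide: σ_y = 468.0 MPa, ρ = 3124 kg/m³, cost = 52.00 $/kg
  low-carbon steel: M = 35.8 kN·m per $
  silicon nitride: M = 3.77 kN·m per $
  silicon carbide: M = 2.88 kN·m per $
  commercially pure titanium: M = 2.88 kN·m per $
  PEEK: M = 0.815 kN·m per $
  beryllium: M = 0.340 kN·m per $
Low-carbon steel has the largest M.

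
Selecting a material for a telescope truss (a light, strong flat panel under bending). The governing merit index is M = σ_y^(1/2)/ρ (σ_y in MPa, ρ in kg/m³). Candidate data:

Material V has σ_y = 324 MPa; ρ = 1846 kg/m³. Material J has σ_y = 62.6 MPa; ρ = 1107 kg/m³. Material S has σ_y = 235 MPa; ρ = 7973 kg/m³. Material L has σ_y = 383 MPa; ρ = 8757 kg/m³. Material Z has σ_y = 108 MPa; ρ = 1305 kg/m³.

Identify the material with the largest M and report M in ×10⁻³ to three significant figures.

Per-candidate index values:
  material V: M = 9.75×10⁻³
  material Z: M = 7.96×10⁻³
  material J: M = 7.15×10⁻³
  material L: M = 2.23×10⁻³
  material S: M = 1.92×10⁻³
The maximum is for material V.

material V, M = 9.75×10⁻³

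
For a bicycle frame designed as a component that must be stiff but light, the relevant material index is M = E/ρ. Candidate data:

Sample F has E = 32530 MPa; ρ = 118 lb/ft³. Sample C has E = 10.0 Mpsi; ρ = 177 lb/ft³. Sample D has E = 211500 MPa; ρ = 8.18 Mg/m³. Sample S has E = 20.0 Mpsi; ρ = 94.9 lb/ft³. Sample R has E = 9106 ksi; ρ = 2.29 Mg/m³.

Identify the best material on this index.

Putting every candidate on a common basis:
  sample F: E = 32.53 GPa, ρ = 1890 kg/m³
  sample C: E = 68.95 GPa, ρ = 2835 kg/m³
  sample D: E = 211.5 GPa, ρ = 8180 kg/m³
  sample S: E = 137.9 GPa, ρ = 1520 kg/m³
  sample R: E = 62.78 GPa, ρ = 2290 kg/m³
  sample S: M = 90.7 MN·m/kg
  sample R: M = 27.4 MN·m/kg
  sample D: M = 25.9 MN·m/kg
  sample C: M = 24.3 MN·m/kg
  sample F: M = 17.2 MN·m/kg
Highest index: sample S.

sample S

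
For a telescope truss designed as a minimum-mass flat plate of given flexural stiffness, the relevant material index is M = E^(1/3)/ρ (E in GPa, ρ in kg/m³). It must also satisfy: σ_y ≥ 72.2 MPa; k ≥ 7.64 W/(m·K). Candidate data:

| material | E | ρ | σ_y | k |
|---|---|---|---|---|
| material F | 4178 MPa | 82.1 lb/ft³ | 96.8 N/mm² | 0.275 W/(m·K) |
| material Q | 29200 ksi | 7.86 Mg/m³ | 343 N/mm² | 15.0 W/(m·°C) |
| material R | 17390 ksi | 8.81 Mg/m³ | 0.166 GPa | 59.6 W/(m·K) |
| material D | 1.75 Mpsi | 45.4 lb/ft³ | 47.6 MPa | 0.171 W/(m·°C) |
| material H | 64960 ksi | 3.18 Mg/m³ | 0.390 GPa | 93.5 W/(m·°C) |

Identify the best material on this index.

material H

Screen on constraints: σ_y ≥ 72.2 MPa; k ≥ 7.64 W/(m·K). Survivors: material Q, material R, material H.
Putting every candidate on a common basis:
  material Q: E = 201.3 GPa, ρ = 7860 kg/m³
  material R: E = 119.9 GPa, ρ = 8810 kg/m³
  material H: E = 447.9 GPa, ρ = 3180 kg/m³
  material H: M = 2.41×10⁻³
  material Q: M = 0.746×10⁻³
  material R: M = 0.560×10⁻³
Material H ranks first.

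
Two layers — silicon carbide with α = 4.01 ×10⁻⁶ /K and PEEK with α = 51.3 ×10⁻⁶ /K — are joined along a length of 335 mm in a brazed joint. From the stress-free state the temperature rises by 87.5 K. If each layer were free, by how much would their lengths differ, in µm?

Δα = |4.01 − 51.3|×10⁻⁶/K = 47.3×10⁻⁶/K.
ΔL_mismatch = Δα·L·ΔT = 47.3×10⁻⁶ × 335.0 mm × 87.5 K = 1390 µm.

1390 µm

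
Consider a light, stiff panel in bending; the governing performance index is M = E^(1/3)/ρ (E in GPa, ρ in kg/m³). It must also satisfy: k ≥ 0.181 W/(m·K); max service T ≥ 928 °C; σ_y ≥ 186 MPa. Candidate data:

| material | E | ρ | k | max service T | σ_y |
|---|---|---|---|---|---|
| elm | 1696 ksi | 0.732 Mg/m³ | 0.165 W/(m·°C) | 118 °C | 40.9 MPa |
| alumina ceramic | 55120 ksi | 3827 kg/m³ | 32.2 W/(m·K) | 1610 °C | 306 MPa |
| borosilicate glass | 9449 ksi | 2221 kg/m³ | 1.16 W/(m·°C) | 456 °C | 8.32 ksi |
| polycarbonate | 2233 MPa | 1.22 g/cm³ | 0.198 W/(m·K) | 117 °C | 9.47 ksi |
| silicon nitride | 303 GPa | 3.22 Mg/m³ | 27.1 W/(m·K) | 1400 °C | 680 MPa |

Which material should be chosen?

Screen on constraints: k ≥ 0.181 W/(m·K); max service T ≥ 928 °C; σ_y ≥ 186 MPa. Survivors: alumina ceramic, silicon nitride.
Convert each candidate to consistent units, then evaluate M:
  alumina ceramic: E = 380.0 GPa, ρ = 3827 kg/m³
  silicon nitride: E = 303.0 GPa, ρ = 3220 kg/m³
  silicon nitride: M = 2.09×10⁻³
  alumina ceramic: M = 1.89×10⁻³
Silicon nitride ranks first.

silicon nitride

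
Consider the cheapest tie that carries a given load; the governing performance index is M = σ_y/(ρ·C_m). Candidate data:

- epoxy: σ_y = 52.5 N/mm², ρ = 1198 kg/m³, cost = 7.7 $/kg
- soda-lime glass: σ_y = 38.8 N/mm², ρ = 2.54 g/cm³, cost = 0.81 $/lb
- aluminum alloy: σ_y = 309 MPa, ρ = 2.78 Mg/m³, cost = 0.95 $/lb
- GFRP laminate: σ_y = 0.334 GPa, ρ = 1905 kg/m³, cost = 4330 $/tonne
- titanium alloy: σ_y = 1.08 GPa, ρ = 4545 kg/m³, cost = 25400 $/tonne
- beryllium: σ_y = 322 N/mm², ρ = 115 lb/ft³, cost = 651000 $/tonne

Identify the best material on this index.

aluminum alloy

In SI units:
  epoxy: σ_y = 52.50 MPa, ρ = 1198 kg/m³, cost = 7.700 $/kg
  soda-lime glass: σ_y = 38.80 MPa, ρ = 2540 kg/m³, cost = 1.786 $/kg
  aluminum alloy: σ_y = 309.0 MPa, ρ = 2780 kg/m³, cost = 2.094 $/kg
  GFRP laminate: σ_y = 334.0 MPa, ρ = 1905 kg/m³, cost = 4.330 $/kg
  titanium alloy: σ_y = 1080 MPa, ρ = 4545 kg/m³, cost = 25.40 $/kg
  beryllium: σ_y = 322.0 MPa, ρ = 1842 kg/m³, cost = 651.0 $/kg
  aluminum alloy: M = 53.1 kN·m per $
  GFRP laminate: M = 40.5 kN·m per $
  titanium alloy: M = 9.36 kN·m per $
  soda-lime glass: M = 8.55 kN·m per $
  epoxy: M = 5.69 kN·m per $
  beryllium: M = 0.269 kN·m per $
Highest index: aluminum alloy.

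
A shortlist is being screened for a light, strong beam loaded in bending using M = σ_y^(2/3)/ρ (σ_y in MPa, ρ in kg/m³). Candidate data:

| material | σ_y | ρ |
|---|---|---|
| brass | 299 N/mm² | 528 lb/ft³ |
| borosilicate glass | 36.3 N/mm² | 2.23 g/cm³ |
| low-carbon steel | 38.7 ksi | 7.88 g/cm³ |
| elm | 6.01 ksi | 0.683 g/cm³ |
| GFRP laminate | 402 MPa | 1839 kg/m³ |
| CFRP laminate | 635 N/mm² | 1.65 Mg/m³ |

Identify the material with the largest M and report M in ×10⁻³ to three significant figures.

CFRP laminate, M = 44.8×10⁻³

Putting every candidate on a common basis:
  brass: σ_y = 299.0 MPa, ρ = 8458 kg/m³
  borosilicate glass: σ_y = 36.30 MPa, ρ = 2230 kg/m³
  low-carbon steel: σ_y = 266.8 MPa, ρ = 7880 kg/m³
  elm: σ_y = 41.44 MPa, ρ = 683.0 kg/m³
  GFRP laminate: σ_y = 402.0 MPa, ρ = 1839 kg/m³
  CFRP laminate: σ_y = 635.0 MPa, ρ = 1650 kg/m³
  CFRP laminate: M = 44.8×10⁻³
  GFRP laminate: M = 29.6×10⁻³
  elm: M = 17.5×10⁻³
  brass: M = 5.29×10⁻³
  low-carbon steel: M = 5.26×10⁻³
  borosilicate glass: M = 4.92×10⁻³
CFRP laminate ranks first.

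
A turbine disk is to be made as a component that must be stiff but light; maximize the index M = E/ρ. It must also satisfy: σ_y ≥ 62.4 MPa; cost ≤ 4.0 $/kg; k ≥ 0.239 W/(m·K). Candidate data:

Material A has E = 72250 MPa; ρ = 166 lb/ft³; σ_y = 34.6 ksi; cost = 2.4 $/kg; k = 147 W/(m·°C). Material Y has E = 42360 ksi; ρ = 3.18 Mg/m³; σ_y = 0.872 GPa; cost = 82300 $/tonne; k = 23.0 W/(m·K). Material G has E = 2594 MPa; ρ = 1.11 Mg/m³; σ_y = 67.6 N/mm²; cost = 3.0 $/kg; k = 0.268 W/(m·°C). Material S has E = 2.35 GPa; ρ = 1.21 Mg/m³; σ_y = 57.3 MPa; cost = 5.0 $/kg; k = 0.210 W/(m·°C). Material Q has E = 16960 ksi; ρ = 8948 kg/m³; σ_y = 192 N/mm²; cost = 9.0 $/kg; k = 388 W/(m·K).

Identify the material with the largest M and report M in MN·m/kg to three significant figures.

Screen on constraints: σ_y ≥ 62.4 MPa; cost ≤ 4.0 $/kg; k ≥ 0.239 W/(m·K). Survivors: material A, material G.
Convert each candidate to consistent units, then evaluate M:
  material A: E = 72.25 GPa, ρ = 2659 kg/m³
  material G: E = 2.594 GPa, ρ = 1110 kg/m³
  material A: M = 27.2 MN·m/kg
  material G: M = 2.34 MN·m/kg
The maximum is for material A.

material A, M = 27.2 MN·m/kg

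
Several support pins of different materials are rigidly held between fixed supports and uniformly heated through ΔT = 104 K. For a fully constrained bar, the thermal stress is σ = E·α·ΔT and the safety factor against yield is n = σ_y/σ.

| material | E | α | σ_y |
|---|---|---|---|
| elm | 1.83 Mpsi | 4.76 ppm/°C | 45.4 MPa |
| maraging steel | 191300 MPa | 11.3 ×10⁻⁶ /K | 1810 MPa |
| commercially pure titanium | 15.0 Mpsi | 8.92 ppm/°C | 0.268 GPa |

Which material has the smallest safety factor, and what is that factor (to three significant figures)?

With everything in SI (GPa, ×10⁻⁶/K, MPa):
  elm: E = 12.62, α = 4.76, σ_y = 45.40 → σ = 6.25 MPa, n = 7.27
  maraging steel: E = 191.3, α = 11.3, σ_y = 1810 → σ = 225 MPa, n = 8.05
  commercially pure titanium: E = 103.4, α = 8.92, σ_y = 268.0 → σ = 95.9 MPa, n = 2.79
Commercially pure titanium has the lowest safety factor, n = 2.79.

commercially pure titanium, n = 2.79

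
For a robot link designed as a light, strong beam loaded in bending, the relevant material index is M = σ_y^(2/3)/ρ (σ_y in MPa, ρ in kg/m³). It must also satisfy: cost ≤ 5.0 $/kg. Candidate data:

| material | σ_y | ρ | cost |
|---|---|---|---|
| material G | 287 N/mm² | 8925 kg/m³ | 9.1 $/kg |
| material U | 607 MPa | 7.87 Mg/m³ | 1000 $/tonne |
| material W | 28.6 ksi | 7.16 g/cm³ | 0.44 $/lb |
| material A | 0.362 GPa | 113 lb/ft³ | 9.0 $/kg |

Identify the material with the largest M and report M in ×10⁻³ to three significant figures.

material U, M = 9.11×10⁻³

Screen on constraints: cost ≤ 5.0 $/kg. Survivors: material U, material W.
Normalizing units and computing the index:
  material U: σ_y = 607.0 MPa, ρ = 7870 kg/m³
  material W: σ_y = 197.2 MPa, ρ = 7160 kg/m³
  material U: M = 9.11×10⁻³
  material W: M = 4.73×10⁻³
Material U has the largest M.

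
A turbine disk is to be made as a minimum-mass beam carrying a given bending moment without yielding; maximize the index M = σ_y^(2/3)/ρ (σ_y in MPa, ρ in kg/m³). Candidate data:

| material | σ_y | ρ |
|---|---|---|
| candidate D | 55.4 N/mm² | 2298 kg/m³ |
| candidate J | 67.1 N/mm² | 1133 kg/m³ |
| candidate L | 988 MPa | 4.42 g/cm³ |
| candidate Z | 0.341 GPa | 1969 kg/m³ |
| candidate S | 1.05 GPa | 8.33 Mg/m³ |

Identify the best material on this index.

candidate Z

Convert each candidate to consistent units, then evaluate M:
  candidate D: σ_y = 55.40 MPa, ρ = 2298 kg/m³
  candidate J: σ_y = 67.10 MPa, ρ = 1133 kg/m³
  candidate L: σ_y = 988.0 MPa, ρ = 4420 kg/m³
  candidate Z: σ_y = 341.0 MPa, ρ = 1969 kg/m³
  candidate S: σ_y = 1050 MPa, ρ = 8330 kg/m³
  candidate Z: M = 24.8×10⁻³
  candidate L: M = 22.4×10⁻³
  candidate J: M = 14.6×10⁻³
  candidate S: M = 12.4×10⁻³
  candidate D: M = 6.32×10⁻³
Candidate Z ranks first.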